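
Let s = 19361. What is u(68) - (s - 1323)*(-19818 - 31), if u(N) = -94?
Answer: 358036168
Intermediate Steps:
u(68) - (s - 1323)*(-19818 - 31) = -94 - (19361 - 1323)*(-19818 - 31) = -94 - 18038*(-19849) = -94 - 1*(-358036262) = -94 + 358036262 = 358036168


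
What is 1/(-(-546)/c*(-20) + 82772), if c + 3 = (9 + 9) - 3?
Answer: 1/81862 ≈ 1.2216e-5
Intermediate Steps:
c = 12 (c = -3 + ((9 + 9) - 3) = -3 + (18 - 3) = -3 + 15 = 12)
1/(-(-546)/c*(-20) + 82772) = 1/(-(-546)/12*(-20) + 82772) = 1/(-42*(-13/12)*(-20) + 82772) = 1/((91/2)*(-20) + 82772) = 1/(-910 + 82772) = 1/81862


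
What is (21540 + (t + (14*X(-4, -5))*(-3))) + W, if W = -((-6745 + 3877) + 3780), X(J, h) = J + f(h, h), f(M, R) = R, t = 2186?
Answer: 23192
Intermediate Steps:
X(J, h) = J + h
W = -912 (W = -(-2868 + 3780) = -1*912 = -912)
(21540 + (t + (14*X(-4, -5))*(-3))) + W = (21540 + (2186 + (14*(-4 - 5))*(-3))) - 912 = (21540 + (2186 + (14*(-9))*(-3))) - 912 = (21540 + (2186 - 126*(-3))) - 912 = (21540 + (2186 + 378)) - 912 = (21540 + 2564) - 912 = 24104 - 912 = 23192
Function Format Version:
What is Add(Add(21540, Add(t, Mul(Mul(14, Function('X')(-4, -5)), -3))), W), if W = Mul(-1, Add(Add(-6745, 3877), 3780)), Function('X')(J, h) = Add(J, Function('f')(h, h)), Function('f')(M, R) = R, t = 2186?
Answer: 23192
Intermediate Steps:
Function('X')(J, h) = Add(J, h)
W = -912 (W = Mul(-1, Add(-2868, 3780)) = Mul(-1, 912) = -912)
Add(Add(21540, Add(t, Mul(Mul(14, Function('X')(-4, -5)), -3))), W) = Add(Add(21540, Add(2186, Mul(Mul(14, Add(-4, -5)), -3))), -912) = Add(Add(21540, Add(2186, Mul(Mul(14, -9), -3))), -912) = Add(Add(21540, Add(2186, Mul(-126, -3))), -912) = Add(Add(21540, Add(2186, 378)), -912) = Add(Add(21540, 2564), -912) = Add(24104, -912) = 23192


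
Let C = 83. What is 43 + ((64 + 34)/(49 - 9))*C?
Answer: 4927/20 ≈ 246.35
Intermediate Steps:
43 + ((64 + 34)/(49 - 9))*C = 43 + ((64 + 34)/(49 - 9))*83 = 43 + (98/40)*83 = 43 + (98*(1/40))*83 = 43 + (49/20)*83 = 43 + 4067/20 = 4927/20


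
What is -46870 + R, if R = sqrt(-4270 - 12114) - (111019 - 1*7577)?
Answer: -150312 + 128*I ≈ -1.5031e+5 + 128.0*I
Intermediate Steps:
R = -103442 + 128*I (R = sqrt(-16384) - (111019 - 7577) = 128*I - 1*103442 = 128*I - 103442 = -103442 + 128*I ≈ -1.0344e+5 + 128.0*I)
-46870 + R = -46870 + (-103442 + 128*I) = -150312 + 128*I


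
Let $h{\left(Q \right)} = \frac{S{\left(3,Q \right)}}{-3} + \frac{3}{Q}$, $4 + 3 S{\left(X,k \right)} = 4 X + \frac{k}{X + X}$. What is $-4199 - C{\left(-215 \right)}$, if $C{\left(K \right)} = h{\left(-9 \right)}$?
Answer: $- \frac{75563}{18} \approx -4197.9$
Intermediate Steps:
$S{\left(X,k \right)} = - \frac{4}{3} + \frac{4 X}{3} + \frac{k}{6 X}$ ($S{\left(X,k \right)} = - \frac{4}{3} + \frac{4 X + \frac{k}{X + X}}{3} = - \frac{4}{3} + \frac{4 X + \frac{k}{2 X}}{3} = - \frac{4}{3} + \left(\frac{4 X}{3} + \frac{k}{6 X}\right) = - \frac{4}{3} + \frac{4 X}{3} + \frac{k}{6 X}$)
$h{\left(Q \right)} = - \frac{8}{9} + \frac{3}{Q} - \frac{Q}{54}$ ($h{\left(Q \right)} = \frac{\frac{1}{6} \cdot \frac{1}{3} \left(Q + 8 \cdot 3 \left(-1 + 3\right)\right)}{-3} + \frac{3}{Q} = \frac{1}{6} \cdot \frac{1}{3} \left(Q + 8 \cdot 3 \cdot 2\right) \left(- \frac{1}{3}\right) + \frac{3}{Q} = \frac{1}{6} \cdot \frac{1}{3} \left(Q + 48\right) \left(- \frac{1}{3}\right) + \frac{3}{Q} = \frac{1}{6} \cdot \frac{1}{3} \left(48 + Q\right) \left(- \frac{1}{3}\right) + \frac{3}{Q} = \left(\frac{8}{3} + \frac{Q}{18}\right) \left(- \frac{1}{3}\right) + \frac{3}{Q} = \left(- \frac{8}{9} - \frac{Q}{54}\right) + \frac{3}{Q} = - \frac{8}{9} + \frac{3}{Q} - \frac{Q}{54}$)
$C{\left(K \right)} = - \frac{19}{18}$ ($C{\left(K \right)} = \frac{162 - - 9 \left(48 - 9\right)}{54 \left(-9\right)} = \frac{1}{54} \left(- \frac{1}{9}\right) \left(162 - \left(-9\right) 39\right) = \frac{1}{54} \left(- \frac{1}{9}\right) \left(162 + 351\right) = \frac{1}{54} \left(- \frac{1}{9}\right) 513 = - \frac{19}{18}$)
$-4199 - C{\left(-215 \right)} = -4199 - - \frac{19}{18} = -4199 + \frac{19}{18} = - \frac{75563}{18}$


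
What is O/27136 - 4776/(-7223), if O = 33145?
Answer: 369007871/196003328 ≈ 1.8827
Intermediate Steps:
O/27136 - 4776/(-7223) = 33145/27136 - 4776/(-7223) = 33145*(1/27136) - 4776*(-1/7223) = 33145/27136 + 4776/7223 = 369007871/196003328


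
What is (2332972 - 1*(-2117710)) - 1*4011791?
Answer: 438891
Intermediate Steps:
(2332972 - 1*(-2117710)) - 1*4011791 = (2332972 + 2117710) - 4011791 = 4450682 - 4011791 = 438891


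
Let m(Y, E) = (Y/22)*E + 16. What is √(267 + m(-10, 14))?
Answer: √33473/11 ≈ 16.632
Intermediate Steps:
m(Y, E) = 16 + E*Y/22 (m(Y, E) = (Y/22)*E + 16 = E*Y/22 + 16 = 16 + E*Y/22)
√(267 + m(-10, 14)) = √(267 + (16 + (1/22)*14*(-10))) = √(267 + (16 - 70/11)) = √(267 + 106/11) = √(3043/11) = √33473/11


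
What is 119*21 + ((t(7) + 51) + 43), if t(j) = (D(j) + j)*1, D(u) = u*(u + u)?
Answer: 2698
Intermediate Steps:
D(u) = 2*u**2 (D(u) = u*(2*u) = 2*u**2)
t(j) = j + 2*j**2 (t(j) = (2*j**2 + j)*1 = (j + 2*j**2)*1 = j + 2*j**2)
119*21 + ((t(7) + 51) + 43) = 119*21 + ((7*(1 + 2*7) + 51) + 43) = 2499 + ((7*(1 + 14) + 51) + 43) = 2499 + ((7*15 + 51) + 43) = 2499 + ((105 + 51) + 43) = 2499 + (156 + 43) = 2499 + 199 = 2698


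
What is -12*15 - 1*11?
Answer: -191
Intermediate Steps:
-12*15 - 1*11 = -180 - 11 = -191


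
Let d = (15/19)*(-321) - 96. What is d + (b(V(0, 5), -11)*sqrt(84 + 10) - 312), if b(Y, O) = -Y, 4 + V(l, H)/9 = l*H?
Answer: -12567/19 + 36*sqrt(94) ≈ -312.39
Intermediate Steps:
V(l, H) = -36 + 9*H*l (V(l, H) = -36 + 9*(l*H) = -36 + 9*(H*l) = -36 + 9*H*l)
d = -6639/19 (d = (15*(1/19))*(-321) - 96 = (15/19)*(-321) - 96 = -4815/19 - 96 = -6639/19 ≈ -349.42)
d + (b(V(0, 5), -11)*sqrt(84 + 10) - 312) = -6639/19 + ((-(-36 + 9*5*0))*sqrt(84 + 10) - 312) = -6639/19 + ((-(-36 + 0))*sqrt(94) - 312) = -6639/19 + ((-1*(-36))*sqrt(94) - 312) = -6639/19 + (36*sqrt(94) - 312) = -6639/19 + (-312 + 36*sqrt(94)) = -12567/19 + 36*sqrt(94)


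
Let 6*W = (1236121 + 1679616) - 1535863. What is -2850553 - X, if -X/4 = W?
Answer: -1930637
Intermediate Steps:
W = 229979 (W = ((1236121 + 1679616) - 1535863)/6 = (2915737 - 1535863)/6 = (⅙)*1379874 = 229979)
X = -919916 (X = -4*229979 = -919916)
-2850553 - X = -2850553 - 1*(-919916) = -2850553 + 919916 = -1930637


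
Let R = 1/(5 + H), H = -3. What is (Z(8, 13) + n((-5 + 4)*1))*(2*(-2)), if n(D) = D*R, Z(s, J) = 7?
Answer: -26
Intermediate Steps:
R = 1/2 (R = 1/(5 - 3) = 1/2 ≈ 0.50000)
n(D) = D/2 (n(D) = D*(1/2) = D/2)
(Z(8, 13) + n((-5 + 4)*1))*(2*(-2)) = (7 + ((-5 + 4)*1)/2)*(2*(-2)) = (7 + (-1*1)/2)*(-4) = (7 + (1/2)*(-1))*(-4) = (7 - 1/2)*(-4) = (13/2)*(-4) = -26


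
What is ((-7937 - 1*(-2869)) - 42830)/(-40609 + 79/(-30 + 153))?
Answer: 2945727/2497414 ≈ 1.1795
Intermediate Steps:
((-7937 - 1*(-2869)) - 42830)/(-40609 + 79/(-30 + 153)) = ((-7937 + 2869) - 42830)/(-40609 + 79/123) = (-5068 - 42830)/(-40609 + (1/123)*79) = -47898/(-40609 + 79/123) = -47898/(-4994828/123) = -47898*(-123/4994828) = 2945727/2497414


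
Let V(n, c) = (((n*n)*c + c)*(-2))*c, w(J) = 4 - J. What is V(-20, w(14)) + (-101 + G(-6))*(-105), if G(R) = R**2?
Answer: -73375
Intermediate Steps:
V(n, c) = c*(-2*c - 2*c*n**2) (V(n, c) = ((n**2*c + c)*(-2))*c = ((c*n**2 + c)*(-2))*c = ((c + c*n**2)*(-2))*c = (-2*c - 2*c*n**2)*c = c*(-2*c - 2*c*n**2))
V(-20, w(14)) + (-101 + G(-6))*(-105) = 2*(4 - 1*14)**2*(-1 - 1*(-20)**2) + (-101 + (-6)**2)*(-105) = 2*(4 - 14)**2*(-1 - 1*400) + (-101 + 36)*(-105) = 2*(-10)**2*(-1 - 400) - 65*(-105) = 2*100*(-401) + 6825 = -80200 + 6825 = -73375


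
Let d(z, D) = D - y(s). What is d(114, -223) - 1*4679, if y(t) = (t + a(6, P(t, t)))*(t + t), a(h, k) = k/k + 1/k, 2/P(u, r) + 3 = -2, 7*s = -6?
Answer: -240396/49 ≈ -4906.0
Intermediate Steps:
s = -6/7 (s = (⅐)*(-6) = -6/7 ≈ -0.85714)
P(u, r) = -⅖ (P(u, r) = 2/(-3 - 2) = 2/(-5) = 2*(-⅕) = -⅖)
a(h, k) = 1 + 1/k
y(t) = 2*t*(-3/2 + t) (y(t) = (t + (1 - ⅖)/(-⅖))*(t + t) = (t - 5/2*⅗)*(2*t) = (t - 3/2)*(2*t) = (-3/2 + t)*(2*t) = 2*t*(-3/2 + t))
d(z, D) = -198/49 + D (d(z, D) = D - (-6)*(-3 + 2*(-6/7))/7 = D - (-6)*(-3 - 12/7)/7 = D - (-6)*(-33)/(7*7) = D - 1*198/49 = D - 198/49 = -198/49 + D)
d(114, -223) - 1*4679 = (-198/49 - 223) - 1*4679 = -11125/49 - 4679 = -240396/49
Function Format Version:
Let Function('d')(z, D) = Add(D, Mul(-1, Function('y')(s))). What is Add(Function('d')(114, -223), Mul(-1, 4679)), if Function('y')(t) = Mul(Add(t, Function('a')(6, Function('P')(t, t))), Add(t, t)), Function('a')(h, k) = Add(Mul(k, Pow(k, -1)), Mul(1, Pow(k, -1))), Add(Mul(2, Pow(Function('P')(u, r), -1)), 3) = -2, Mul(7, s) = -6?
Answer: Rational(-240396, 49) ≈ -4906.0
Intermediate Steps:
s = Rational(-6, 7) (s = Mul(Rational(1, 7), -6) = Rational(-6, 7) ≈ -0.85714)
Function('P')(u, r) = Rational(-2, 5) (Function('P')(u, r) = Mul(2, Pow(Add(-3, -2), -1)) = Mul(2, Pow(-5, -1)) = Mul(2, Rational(-1, 5)) = Rational(-2, 5))
Function('a')(h, k) = Add(1, Pow(k, -1))
Function('y')(t) = Mul(2, t, Add(Rational(-3, 2), t)) (Function('y')(t) = Mul(Add(t, Mul(Pow(Rational(-2, 5), -1), Add(1, Rational(-2, 5)))), Add(t, t)) = Mul(Add(t, Mul(Rational(-5, 2), Rational(3, 5))), Mul(2, t)) = Mul(Add(t, Rational(-3, 2)), Mul(2, t)) = Mul(Add(Rational(-3, 2), t), Mul(2, t)) = Mul(2, t, Add(Rational(-3, 2), t)))
Function('d')(z, D) = Add(Rational(-198, 49), D) (Function('d')(z, D) = Add(D, Mul(-1, Mul(Rational(-6, 7), Add(-3, Mul(2, Rational(-6, 7)))))) = Add(D, Mul(-1, Mul(Rational(-6, 7), Add(-3, Rational(-12, 7))))) = Add(D, Mul(-1, Mul(Rational(-6, 7), Rational(-33, 7)))) = Add(D, Mul(-1, Rational(198, 49))) = Add(D, Rational(-198, 49)) = Add(Rational(-198, 49), D))
Add(Function('d')(114, -223), Mul(-1, 4679)) = Add(Add(Rational(-198, 49), -223), Mul(-1, 4679)) = Add(Rational(-11125, 49), -4679) = Rational(-240396, 49)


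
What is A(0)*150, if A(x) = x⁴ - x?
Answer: 0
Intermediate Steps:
A(0)*150 = (0⁴ - 1*0)*150 = (0 + 0)*150 = 0*150 = 0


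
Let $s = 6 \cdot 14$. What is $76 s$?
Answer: $6384$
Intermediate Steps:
$s = 84$
$76 s = 76 \cdot 84 = 6384$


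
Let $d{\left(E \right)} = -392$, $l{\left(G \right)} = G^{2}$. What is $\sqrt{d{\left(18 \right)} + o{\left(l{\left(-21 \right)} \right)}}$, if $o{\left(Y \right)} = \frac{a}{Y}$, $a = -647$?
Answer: $\frac{i \sqrt{173519}}{21} \approx 19.836 i$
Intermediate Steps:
$o{\left(Y \right)} = - \frac{647}{Y}$
$\sqrt{d{\left(18 \right)} + o{\left(l{\left(-21 \right)} \right)}} = \sqrt{-392 - \frac{647}{\left(-21\right)^{2}}} = \sqrt{-392 - \frac{647}{441}} = \sqrt{- \frac{173519}{441}} = \frac{i \sqrt{173519}}{21}$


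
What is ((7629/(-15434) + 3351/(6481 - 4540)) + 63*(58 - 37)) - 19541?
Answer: -181908964149/9985798 ≈ -18217.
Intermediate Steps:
((7629/(-15434) + 3351/(6481 - 4540)) + 63*(58 - 37)) - 19541 = ((7629*(-1/15434) + 3351/1941) + 63*21) - 19541 = ((-7629/15434 + 3351*(1/1941)) + 1323) - 19541 = ((-7629/15434 + 1117/647) + 1323) - 19541 = (12303815/9985798 + 1323) - 19541 = 13223514569/9985798 - 19541 = -181908964149/9985798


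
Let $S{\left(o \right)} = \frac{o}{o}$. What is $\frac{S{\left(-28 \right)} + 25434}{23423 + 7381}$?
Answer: $\frac{25435}{30804} \approx 0.8257$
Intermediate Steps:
$S{\left(o \right)} = 1$
$\frac{S{\left(-28 \right)} + 25434}{23423 + 7381} = \frac{1 + 25434}{23423 + 7381} = \frac{25435}{30804}$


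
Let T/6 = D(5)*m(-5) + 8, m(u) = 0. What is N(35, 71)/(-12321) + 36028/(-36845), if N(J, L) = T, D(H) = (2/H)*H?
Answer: -148556516/151322415 ≈ -0.98172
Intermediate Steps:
D(H) = 2
T = 48 (T = 6*(2*0 + 8) = 6*(0 + 8) = 6*8 = 48)
N(J, L) = 48
N(35, 71)/(-12321) + 36028/(-36845) = 48/(-12321) + 36028/(-36845) = 48*(-1/12321) + 36028*(-1/36845) = -16/4107 - 36028/36845 = -148556516/151322415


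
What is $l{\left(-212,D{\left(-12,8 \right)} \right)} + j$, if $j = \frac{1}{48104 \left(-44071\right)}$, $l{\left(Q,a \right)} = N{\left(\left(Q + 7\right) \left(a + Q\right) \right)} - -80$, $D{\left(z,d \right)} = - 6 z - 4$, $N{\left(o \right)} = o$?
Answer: $\frac{62751744966399}{2119991384} \approx 29600.0$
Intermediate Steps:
$D{\left(z,d \right)} = -4 - 6 z$
$l{\left(Q,a \right)} = 80 + \left(7 + Q\right) \left(Q + a\right)$ ($l{\left(Q,a \right)} = \left(Q + 7\right) \left(a + Q\right) - -80 = \left(7 + Q\right) \left(Q + a\right) + 80 = 80 + \left(7 + Q\right) \left(Q + a\right)$)
$j = - \frac{1}{2119991384}$ ($j = \frac{1}{48104} \left(- \frac{1}{44071}\right) = - \frac{1}{2119991384} \approx -4.717 \cdot 10^{-10}$)
$l{\left(-212,D{\left(-12,8 \right)} \right)} + j = \left(80 + \left(-212\right)^{2} + 7 \left(-212\right) + 7 \left(-4 - -72\right) - 212 \left(-4 - -72\right)\right) - \frac{1}{2119991384} = \left(80 + 44944 - 1484 + 7 \left(-4 + 72\right) - 212 \left(-4 + 72\right)\right) - \frac{1}{2119991384} = \left(80 + 44944 - 1484 + 7 \cdot 68 - 14416\right) - \frac{1}{2119991384} = \left(80 + 44944 - 1484 + 476 - 14416\right) - \frac{1}{2119991384} = 29600 - \frac{1}{2119991384} = \frac{62751744966399}{2119991384}$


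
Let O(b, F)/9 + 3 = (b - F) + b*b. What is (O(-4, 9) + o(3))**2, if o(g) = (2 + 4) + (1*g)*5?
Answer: 441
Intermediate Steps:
O(b, F) = -27 - 9*F + 9*b + 9*b**2 (O(b, F) = -27 + 9*((b - F) + b*b) = -27 + 9*((b - F) + b**2) = -27 + 9*(b + b**2 - F) = -27 + (-9*F + 9*b + 9*b**2) = -27 - 9*F + 9*b + 9*b**2)
o(g) = 6 + 5*g (o(g) = 6 + g*5 = 6 + 5*g)
(O(-4, 9) + o(3))**2 = ((-27 - 9*9 + 9*(-4) + 9*(-4)**2) + (6 + 5*3))**2 = ((-27 - 81 - 36 + 9*16) + (6 + 15))**2 = ((-27 - 81 - 36 + 144) + 21)**2 = (0 + 21)**2 = 21**2 = 441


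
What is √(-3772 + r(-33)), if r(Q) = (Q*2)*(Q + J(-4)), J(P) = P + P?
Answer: I*√1066 ≈ 32.65*I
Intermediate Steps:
J(P) = 2*P
r(Q) = 2*Q*(-8 + Q) (r(Q) = (Q*2)*(Q + 2*(-4)) = (2*Q)*(Q - 8) = (2*Q)*(-8 + Q) = 2*Q*(-8 + Q))
√(-3772 + r(-33)) = √(-3772 + 2*(-33)*(-8 - 33)) = √(-3772 + 2*(-33)*(-41)) = √(-3772 + 2706) = √(-1066) = I*√1066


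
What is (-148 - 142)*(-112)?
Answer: 32480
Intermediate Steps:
(-148 - 142)*(-112) = -290*(-112) = 32480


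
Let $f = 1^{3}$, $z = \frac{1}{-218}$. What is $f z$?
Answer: $- \frac{1}{218} \approx -0.0045872$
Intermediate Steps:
$z = - \frac{1}{218} \approx -0.0045872$
$f = 1$
$f z = 1 \left(- \frac{1}{218}\right) = - \frac{1}{218}$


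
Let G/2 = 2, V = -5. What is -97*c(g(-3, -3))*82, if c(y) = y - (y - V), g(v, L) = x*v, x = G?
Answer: 39770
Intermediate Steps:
G = 4 (G = 2*2 = 4)
x = 4
g(v, L) = 4*v
c(y) = -5 (c(y) = y - (y - 1*(-5)) = y - (y + 5) = y - (5 + y) = y + (-5 - y) = -5)
-97*c(g(-3, -3))*82 = -97*(-5)*82 = 485*82 = 39770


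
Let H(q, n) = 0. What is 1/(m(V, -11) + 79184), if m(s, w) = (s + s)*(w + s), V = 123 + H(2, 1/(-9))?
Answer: 1/106736 ≈ 9.3689e-6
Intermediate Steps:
V = 123 (V = 123 + 0 = 123)
m(s, w) = 2*s*(s + w) (m(s, w) = (2*s)*(s + w) = 2*s*(s + w))
1/(m(V, -11) + 79184) = 1/(2*123*(123 - 11) + 79184) = 1/(2*123*112 + 79184) = 1/(27552 + 79184) = 1/106736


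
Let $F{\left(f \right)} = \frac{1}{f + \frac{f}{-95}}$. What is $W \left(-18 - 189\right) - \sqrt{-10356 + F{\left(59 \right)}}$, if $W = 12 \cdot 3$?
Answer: $-7452 - \frac{i \sqrt{318530522426}}{5546} \approx -7452.0 - 101.76 i$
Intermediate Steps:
$F{\left(f \right)} = \frac{95}{94 f}$ ($F{\left(f \right)} = \frac{1}{f + f \left(- \frac{1}{95}\right)} = \frac{1}{f - \frac{f}{95}} = \frac{1}{\frac{94}{95} f} = \frac{95}{94 f}$)
$W = 36$
$W \left(-18 - 189\right) - \sqrt{-10356 + F{\left(59 \right)}} = 36 \left(-18 - 189\right) - \sqrt{-10356 + \frac{95}{94 \cdot 59}} = 36 \left(-18 - 189\right) - \sqrt{-10356 + \frac{95}{94} \cdot \frac{1}{59}} = 36 \left(-207\right) - \sqrt{-10356 + \frac{95}{5546}} = -7452 - \sqrt{- \frac{57434281}{5546}} = -7452 - \frac{i \sqrt{318530522426}}{5546}$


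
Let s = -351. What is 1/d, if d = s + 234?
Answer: -1/117 ≈ -0.0085470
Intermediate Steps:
d = -117 (d = -351 + 234 = -117)
1/d = 1/(-117) = -1/117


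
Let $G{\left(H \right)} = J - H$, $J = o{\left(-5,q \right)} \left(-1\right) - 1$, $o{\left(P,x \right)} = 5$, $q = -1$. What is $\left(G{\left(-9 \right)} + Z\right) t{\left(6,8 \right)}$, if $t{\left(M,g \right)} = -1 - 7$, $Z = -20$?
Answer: $136$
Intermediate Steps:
$J = -6$ ($J = 5 \left(-1\right) - 1 = -5 - 1 = -6$)
$t{\left(M,g \right)} = -8$ ($t{\left(M,g \right)} = -1 - 7 = -8$)
$G{\left(H \right)} = -6 - H$
$\left(G{\left(-9 \right)} + Z\right) t{\left(6,8 \right)} = \left(\left(-6 - -9\right) - 20\right) \left(-8\right) = \left(\left(-6 + 9\right) - 20\right) \left(-8\right) = \left(3 - 20\right) \left(-8\right) = \left(-17\right) \left(-8\right) = 136$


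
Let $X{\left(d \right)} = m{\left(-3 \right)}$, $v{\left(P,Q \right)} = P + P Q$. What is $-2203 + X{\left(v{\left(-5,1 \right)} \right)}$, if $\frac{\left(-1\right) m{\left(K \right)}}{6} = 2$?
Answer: $-2215$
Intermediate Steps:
$m{\left(K \right)} = -12$ ($m{\left(K \right)} = \left(-6\right) 2 = -12$)
$X{\left(d \right)} = -12$
$-2203 + X{\left(v{\left(-5,1 \right)} \right)} = -2203 - 12 = -2215$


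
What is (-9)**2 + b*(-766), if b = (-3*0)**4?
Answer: 81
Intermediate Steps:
b = 0 (b = 0**4 = 0)
(-9)**2 + b*(-766) = (-9)**2 + 0*(-766) = 81 + 0 = 81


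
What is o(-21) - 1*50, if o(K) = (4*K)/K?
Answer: -46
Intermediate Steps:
o(K) = 4
o(-21) - 1*50 = 4 - 1*50 = 4 - 50 = -46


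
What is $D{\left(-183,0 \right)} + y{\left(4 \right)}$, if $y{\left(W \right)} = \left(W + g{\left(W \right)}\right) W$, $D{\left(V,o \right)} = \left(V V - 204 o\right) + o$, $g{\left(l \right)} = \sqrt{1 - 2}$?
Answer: $33505 + 4 i \approx 33505.0 + 4.0 i$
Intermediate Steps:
$g{\left(l \right)} = i$ ($g{\left(l \right)} = \sqrt{-1} = i$)
$D{\left(V,o \right)} = V^{2} - 203 o$ ($D{\left(V,o \right)} = \left(V^{2} - 204 o\right) + o = V^{2} - 203 o$)
$y{\left(W \right)} = W \left(i + W\right)$ ($y{\left(W \right)} = \left(W + i\right) W = \left(i + W\right) W = W \left(i + W\right)$)
$D{\left(-183,0 \right)} + y{\left(4 \right)} = \left(\left(-183\right)^{2} - 0\right) + 4 \left(i + 4\right) = \left(33489 + 0\right) + 4 \left(4 + i\right) = 33489 + \left(16 + 4 i\right) = 33505 + 4 i$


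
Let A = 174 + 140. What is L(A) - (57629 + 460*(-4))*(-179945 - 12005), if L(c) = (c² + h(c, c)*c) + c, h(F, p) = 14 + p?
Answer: 10708900452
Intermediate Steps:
A = 314
L(c) = c + c² + c*(14 + c) (L(c) = (c² + (14 + c)*c) + c = (c² + c*(14 + c)) + c = c + c² + c*(14 + c))
L(A) - (57629 + 460*(-4))*(-179945 - 12005) = 314*(15 + 2*314) - (57629 + 460*(-4))*(-179945 - 12005) = 314*(15 + 628) - (57629 - 1840)*(-191950) = 314*643 - 55789*(-191950) = 201902 - 1*(-10708698550) = 201902 + 10708698550 = 10708900452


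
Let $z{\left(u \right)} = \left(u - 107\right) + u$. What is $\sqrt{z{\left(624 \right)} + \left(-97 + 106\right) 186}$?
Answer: $\sqrt{2815} \approx 53.057$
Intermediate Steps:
$z{\left(u \right)} = -107 + 2 u$ ($z{\left(u \right)} = \left(-107 + u\right) + u = -107 + 2 u$)
$\sqrt{z{\left(624 \right)} + \left(-97 + 106\right) 186} = \sqrt{\left(-107 + 2 \cdot 624\right) + \left(-97 + 106\right) 186} = \sqrt{\left(-107 + 1248\right) + 9 \cdot 186} = \sqrt{1141 + 1674} = \sqrt{2815}$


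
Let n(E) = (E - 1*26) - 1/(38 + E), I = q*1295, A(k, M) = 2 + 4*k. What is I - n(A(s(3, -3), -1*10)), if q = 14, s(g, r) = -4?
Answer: 436081/24 ≈ 18170.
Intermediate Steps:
I = 18130 (I = 14*1295 = 18130)
n(E) = -26 + E - 1/(38 + E) (n(E) = (E - 26) - 1/(38 + E) = (-26 + E) - 1/(38 + E) = -26 + E - 1/(38 + E))
I - n(A(s(3, -3), -1*10)) = 18130 - (-989 + (2 + 4*(-4))² + 12*(2 + 4*(-4)))/(38 + (2 + 4*(-4))) = 18130 - (-989 + (2 - 16)² + 12*(2 - 16))/(38 + (2 - 16)) = 18130 - (-989 + (-14)² + 12*(-14))/(38 - 14) = 18130 - (-989 + 196 - 168)/24 = 18130 - (-961)/24 = 18130 - 1*(-961/24) = 18130 + 961/24 = 436081/24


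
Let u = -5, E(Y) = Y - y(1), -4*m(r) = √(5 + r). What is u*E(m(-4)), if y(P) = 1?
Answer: 25/4 ≈ 6.2500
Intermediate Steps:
m(r) = -√(5 + r)/4
E(Y) = -1 + Y (E(Y) = Y - 1*1 = Y - 1 = -1 + Y)
u*E(m(-4)) = -5*(-1 - √(5 - 4)/4) = -5*(-1 - √1/4) = -5*(-1 - ¼*1) = -5*(-1 - ¼) = -5*(-5/4) = 25/4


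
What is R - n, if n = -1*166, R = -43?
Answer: 123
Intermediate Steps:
n = -166
R - n = -43 - 1*(-166) = -43 + 166 = 123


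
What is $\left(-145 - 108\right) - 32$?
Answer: $-285$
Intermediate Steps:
$\left(-145 - 108\right) - 32 = -253 - 32 = -285$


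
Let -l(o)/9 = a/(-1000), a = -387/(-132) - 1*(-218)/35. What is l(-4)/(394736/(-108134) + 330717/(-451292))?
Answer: -774474444864783/41176318065575000 ≈ -0.018809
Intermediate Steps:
a = 14107/1540 (a = -387*(-1/132) + 218*(1/35) = 129/44 + 218/35 = 14107/1540 ≈ 9.1604)
l(o) = 126963/1540000 (l(o) = -126963/(1540*(-1000)) = -126963*(-1)/(1540*1000) = -9*(-14107/1540000) = 126963/1540000)
l(-4)/(394736/(-108134) + 330717/(-451292)) = 126963/(1540000*(394736/(-108134) + 330717/(-451292))) = 126963/(1540000*(394736*(-1/108134) + 330717*(-1/451292))) = 126963/(1540000*(-197368/54067 - 330717/451292)) = 126963/(1540000*(-106951475495/24400004564)) = (126963/1540000)*(-24400004564/106951475495) = -774474444864783/41176318065575000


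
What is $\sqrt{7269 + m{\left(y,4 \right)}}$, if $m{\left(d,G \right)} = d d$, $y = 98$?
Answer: $\sqrt{16873} \approx 129.9$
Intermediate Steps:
$m{\left(d,G \right)} = d^{2}$
$\sqrt{7269 + m{\left(y,4 \right)}} = \sqrt{7269 + 98^{2}} = \sqrt{7269 + 9604} = \sqrt{16873}$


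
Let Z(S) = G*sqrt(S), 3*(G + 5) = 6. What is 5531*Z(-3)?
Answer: -16593*I*sqrt(3) ≈ -28740.0*I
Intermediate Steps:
G = -3 (G = -5 + (1/3)*6 = -5 + 2 = -3)
Z(S) = -3*sqrt(S)
5531*Z(-3) = 5531*(-3*I*sqrt(3)) = -16593*I*sqrt(3)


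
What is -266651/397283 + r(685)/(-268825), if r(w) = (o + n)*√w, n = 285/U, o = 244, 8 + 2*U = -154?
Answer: -266651/397283 - 6493*√685/7258275 ≈ -0.69460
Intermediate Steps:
U = -81 (U = -4 + (½)*(-154) = -4 - 77 = -81)
n = -95/27 (n = 285/(-81) = 285*(-1/81) = -95/27 ≈ -3.5185)
r(w) = 6493*√w/27 (r(w) = (244 - 95/27)*√w = 6493*√w/27)
-266651/397283 + r(685)/(-268825) = -266651/397283 + (6493*√685/27)/(-268825) = -266651*1/397283 + (6493*√685/27)*(-1/268825) = -266651/397283 - 6493*√685/7258275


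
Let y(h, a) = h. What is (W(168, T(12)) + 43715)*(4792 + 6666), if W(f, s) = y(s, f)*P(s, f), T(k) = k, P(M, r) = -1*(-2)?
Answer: 501161462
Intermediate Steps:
P(M, r) = 2
W(f, s) = 2*s (W(f, s) = s*2 = 2*s)
(W(168, T(12)) + 43715)*(4792 + 6666) = (2*12 + 43715)*(4792 + 6666) = (24 + 43715)*11458 = 43739*11458 = 501161462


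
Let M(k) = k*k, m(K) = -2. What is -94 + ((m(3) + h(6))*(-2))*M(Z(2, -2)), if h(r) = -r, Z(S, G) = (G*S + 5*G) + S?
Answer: 2210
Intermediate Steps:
Z(S, G) = S + 5*G + G*S (Z(S, G) = (5*G + G*S) + S = S + 5*G + G*S)
M(k) = k²
-94 + ((m(3) + h(6))*(-2))*M(Z(2, -2)) = -94 + ((-2 - 1*6)*(-2))*(2 + 5*(-2) - 2*2)² = -94 + ((-2 - 6)*(-2))*(2 - 10 - 4)² = -94 - 8*(-2)*(-12)² = -94 + 16*144 = -94 + 2304 = 2210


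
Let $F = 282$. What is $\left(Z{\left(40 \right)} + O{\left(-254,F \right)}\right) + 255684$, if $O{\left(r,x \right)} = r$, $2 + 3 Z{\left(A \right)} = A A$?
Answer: $\frac{767888}{3} \approx 2.5596 \cdot 10^{5}$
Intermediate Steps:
$Z{\left(A \right)} = - \frac{2}{3} + \frac{A^{2}}{3}$ ($Z{\left(A \right)} = - \frac{2}{3} + \frac{A A}{3} = - \frac{2}{3} + \frac{A^{2}}{3}$)
$\left(Z{\left(40 \right)} + O{\left(-254,F \right)}\right) + 255684 = \left(\left(- \frac{2}{3} + \frac{40^{2}}{3}\right) - 254\right) + 255684 = \left(\left(- \frac{2}{3} + \frac{1}{3} \cdot 1600\right) - 254\right) + 255684 = \left(\left(- \frac{2}{3} + \frac{1600}{3}\right) - 254\right) + 255684 = \left(\frac{1598}{3} - 254\right) + 255684 = \frac{836}{3} + 255684 = \frac{767888}{3}$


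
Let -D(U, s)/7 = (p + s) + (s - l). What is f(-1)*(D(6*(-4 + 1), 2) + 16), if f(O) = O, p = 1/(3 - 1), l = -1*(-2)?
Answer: 3/2 ≈ 1.5000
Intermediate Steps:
l = 2
p = 1/2 ≈ 0.50000
D(U, s) = 21/2 - 14*s (D(U, s) = -7*((1/2 + s) + (s - 1*2)) = -7*((1/2 + s) + (s - 2)) = -7*((1/2 + s) + (-2 + s)) = -7*(-3/2 + 2*s) = 21/2 - 14*s)
f(-1)*(D(6*(-4 + 1), 2) + 16) = -((21/2 - 14*2) + 16) = -((21/2 - 28) + 16) = -(-35/2 + 16) = -1*(-3/2) = 3/2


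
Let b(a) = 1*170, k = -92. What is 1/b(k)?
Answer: 1/170 ≈ 0.0058824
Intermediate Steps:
b(a) = 170
1/b(k) = 1/170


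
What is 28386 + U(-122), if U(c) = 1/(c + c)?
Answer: 6926183/244 ≈ 28386.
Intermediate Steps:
U(c) = 1/(2*c)
28386 + U(-122) = 28386 + (½)/(-122) = 28386 + (½)*(-1/122) = 28386 - 1/244 = 6926183/244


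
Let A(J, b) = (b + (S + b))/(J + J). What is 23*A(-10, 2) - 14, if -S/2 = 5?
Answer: -71/10 ≈ -7.1000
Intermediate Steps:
S = -10 (S = -2*5 = -10)
A(J, b) = (-10 + 2*b)/(2*J) (A(J, b) = (b + (-10 + b))/(J + J) = (-10 + 2*b)/((2*J)) = (-10 + 2*b)*(1/(2*J)) = (-10 + 2*b)/(2*J))
23*A(-10, 2) - 14 = 23*((-5 + 2)/(-10)) - 14 = 23*(-1/10*(-3)) - 14 = 23*(3/10) - 14 = 69/10 - 14 = -71/10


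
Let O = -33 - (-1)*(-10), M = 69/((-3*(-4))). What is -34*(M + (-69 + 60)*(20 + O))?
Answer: -14467/2 ≈ -7233.5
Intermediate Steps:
M = 23/4 (M = 69/12 = 69*(1/12) = 23/4 ≈ 5.7500)
O = -43 (O = -33 - 1*10 = -33 - 10 = -43)
-34*(M + (-69 + 60)*(20 + O)) = -34*(23/4 + (-69 + 60)*(20 - 43)) = -34*(23/4 - 9*(-23)) = -34*(23/4 + 207) = -34*851/4 = -14467/2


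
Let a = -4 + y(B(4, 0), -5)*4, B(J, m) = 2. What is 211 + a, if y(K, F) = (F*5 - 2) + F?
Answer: 79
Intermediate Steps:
y(K, F) = -2 + 6*F (y(K, F) = (5*F - 2) + F = (-2 + 5*F) + F = -2 + 6*F)
a = -132 (a = -4 + (-2 + 6*(-5))*4 = -4 + (-2 - 30)*4 = -4 - 32*4 = -4 - 128 = -132)
211 + a = 211 - 132 = 79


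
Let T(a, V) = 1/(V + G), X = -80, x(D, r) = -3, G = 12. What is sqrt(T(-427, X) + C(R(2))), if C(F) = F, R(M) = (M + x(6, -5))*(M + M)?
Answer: I*sqrt(4641)/34 ≈ 2.0037*I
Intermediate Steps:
T(a, V) = 1/(12 + V) (T(a, V) = 1/(V + 12) = 1/(12 + V))
R(M) = 2*M*(-3 + M) (R(M) = (M - 3)*(M + M) = (-3 + M)*(2*M) = 2*M*(-3 + M))
sqrt(T(-427, X) + C(R(2))) = sqrt(1/(12 - 80) + 2*2*(-3 + 2)) = sqrt(1/(-68) + 2*2*(-1)) = sqrt(-1/68 - 4) = sqrt(-273/68) = I*sqrt(4641)/34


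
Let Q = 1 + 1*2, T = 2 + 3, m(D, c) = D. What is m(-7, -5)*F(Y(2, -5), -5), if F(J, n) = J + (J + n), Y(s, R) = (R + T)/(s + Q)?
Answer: 35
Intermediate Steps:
T = 5
Q = 3 (Q = 1 + 2 = 3)
Y(s, R) = (5 + R)/(3 + s) (Y(s, R) = (R + 5)/(s + 3) = (5 + R)/(3 + s))
F(J, n) = n + 2*J
m(-7, -5)*F(Y(2, -5), -5) = -7*(-5 + 2*((5 - 5)/(3 + 2))) = -7*(-5 + 2*(0/5)) = -7*(-5 + 2*((⅕)*0)) = -7*(-5 + 2*0) = -7*(-5 + 0) = -7*(-5) = 35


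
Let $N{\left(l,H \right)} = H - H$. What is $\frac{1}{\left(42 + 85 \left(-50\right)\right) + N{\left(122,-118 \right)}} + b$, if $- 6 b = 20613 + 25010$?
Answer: $- \frac{95990795}{12624} \approx -7603.8$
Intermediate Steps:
$b = - \frac{45623}{6}$ ($b = - \frac{20613 + 25010}{6} = \left(- \frac{1}{6}\right) 45623 = - \frac{45623}{6} \approx -7603.8$)
$N{\left(l,H \right)} = 0$
$\frac{1}{\left(42 + 85 \left(-50\right)\right) + N{\left(122,-118 \right)}} + b = \frac{1}{\left(42 + 85 \left(-50\right)\right) + 0} - \frac{45623}{6} = \frac{1}{\left(42 - 4250\right) + 0} - \frac{45623}{6} = \frac{1}{-4208 + 0} - \frac{45623}{6} = \frac{1}{-4208} - \frac{45623}{6} = - \frac{1}{4208} - \frac{45623}{6} = - \frac{95990795}{12624}$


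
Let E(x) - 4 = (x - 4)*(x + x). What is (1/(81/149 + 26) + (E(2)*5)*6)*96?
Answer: -45547296/3955 ≈ -11516.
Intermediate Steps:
E(x) = 4 + 2*x*(-4 + x) (E(x) = 4 + (x - 4)*(x + x) = 4 + (-4 + x)*(2*x) = 4 + 2*x*(-4 + x))
(1/(81/149 + 26) + (E(2)*5)*6)*96 = (1/(81/149 + 26) + ((4 - 8*2 + 2*2²)*5)*6)*96 = (1/(81*(1/149) + 26) + ((4 - 16 + 2*4)*5)*6)*96 = (1/(81/149 + 26) + ((4 - 16 + 8)*5)*6)*96 = (1/(3955/149) - 4*5*6)*96 = (149/3955 - 20*6)*96 = (149/3955 - 120)*96 = -474451/3955*96 = -45547296/3955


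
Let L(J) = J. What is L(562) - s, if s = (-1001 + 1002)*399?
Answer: 163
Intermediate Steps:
s = 399 (s = 1*399 = 399)
L(562) - s = 562 - 1*399 = 562 - 399 = 163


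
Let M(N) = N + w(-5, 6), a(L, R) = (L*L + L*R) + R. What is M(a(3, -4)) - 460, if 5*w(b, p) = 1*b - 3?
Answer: -2343/5 ≈ -468.60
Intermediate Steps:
w(b, p) = -⅗ + b/5 (w(b, p) = (1*b - 3)/5 = (b - 3)/5 = (-3 + b)/5 = -⅗ + b/5)
a(L, R) = R + L² + L*R (a(L, R) = (L² + L*R) + R = R + L² + L*R)
M(N) = -8/5 + N (M(N) = N + (-⅗ + (⅕)*(-5)) = N + (-⅗ - 1) = N - 8/5 = -8/5 + N)
M(a(3, -4)) - 460 = (-8/5 + (-4 + 3² + 3*(-4))) - 460 = (-8/5 + (-4 + 9 - 12)) - 460 = (-8/5 - 7) - 460 = -43/5 - 460 = -2343/5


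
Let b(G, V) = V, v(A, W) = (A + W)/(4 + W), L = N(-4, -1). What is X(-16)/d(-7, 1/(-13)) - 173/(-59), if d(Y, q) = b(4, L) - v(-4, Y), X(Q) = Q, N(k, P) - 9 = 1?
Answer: 455/1121 ≈ 0.40589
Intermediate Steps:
N(k, P) = 10 (N(k, P) = 9 + 1 = 10)
L = 10
v(A, W) = (A + W)/(4 + W)
d(Y, q) = 10 - (-4 + Y)/(4 + Y)
X(-16)/d(-7, 1/(-13)) - 173/(-59) = -16*(4 - 7)/(44 + 9*(-7)) - 173/(-59) = -16*(-3/(44 - 63)) - 173*(-1/59) = -16/((-1/3*(-19))) + 173/59 = -16/19/3 + 173/59 = -16*3/19 + 173/59 = -48/19 + 173/59 = 455/1121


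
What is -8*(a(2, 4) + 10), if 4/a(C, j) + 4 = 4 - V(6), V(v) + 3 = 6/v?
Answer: -96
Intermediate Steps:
V(v) = -3 + 6/v
a(C, j) = 2 (a(C, j) = 4/(-4 + (4 - (-3 + 6/6))) = 4/(-4 + (4 - (-3 + 6*(1/6)))) = 4/(-4 + (4 - (-3 + 1))) = 4/(-4 + (4 - 1*(-2))) = 4/(-4 + (4 + 2)) = 4/(-4 + 6) = 4/2 = 4*(1/2) = 2)
-8*(a(2, 4) + 10) = -8*(2 + 10) = -8*12 = -96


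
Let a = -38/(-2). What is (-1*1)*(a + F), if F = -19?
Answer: 0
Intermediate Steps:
a = 19 (a = -38*(-½) = 19)
(-1*1)*(a + F) = (-1*1)*(19 - 19) = -1*0 = 0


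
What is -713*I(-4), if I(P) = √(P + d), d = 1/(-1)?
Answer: -713*I*√5 ≈ -1594.3*I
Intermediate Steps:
d = -1 (d = 1*(-1) = -1)
I(P) = √(-1 + P) (I(P) = √(P - 1) = √(-1 + P))
-713*I(-4) = -713*√(-1 - 4) = -713*I*√5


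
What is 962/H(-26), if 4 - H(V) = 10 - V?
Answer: -481/16 ≈ -30.063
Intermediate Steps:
H(V) = -6 + V (H(V) = 4 - (10 - V) = 4 + (-10 + V) = -6 + V)
962/H(-26) = 962/(-6 - 26) = 962/(-32) = 962*(-1/32) = -481/16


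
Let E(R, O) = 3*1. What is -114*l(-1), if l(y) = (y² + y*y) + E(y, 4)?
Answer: -570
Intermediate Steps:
E(R, O) = 3
l(y) = 3 + 2*y² (l(y) = (y² + y*y) + 3 = (y² + y²) + 3 = 2*y² + 3 = 3 + 2*y²)
-114*l(-1) = -114*(3 + 2*(-1)²) = -114*(3 + 2*1) = -114*(3 + 2) = -114*5 = -570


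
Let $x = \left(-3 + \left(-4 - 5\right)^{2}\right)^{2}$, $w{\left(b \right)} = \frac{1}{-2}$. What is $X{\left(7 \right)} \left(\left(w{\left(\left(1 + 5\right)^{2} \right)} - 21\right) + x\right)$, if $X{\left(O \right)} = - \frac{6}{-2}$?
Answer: $\frac{36375}{2} \approx 18188.0$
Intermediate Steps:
$X{\left(O \right)} = 3$ ($X{\left(O \right)} = \left(-6\right) \left(- \frac{1}{2}\right) = 3$)
$w{\left(b \right)} = - \frac{1}{2}$
$x = 6084$ ($x = \left(-3 + \left(-9\right)^{2}\right)^{2} = \left(-3 + 81\right)^{2} = 78^{2} = 6084$)
$X{\left(7 \right)} \left(\left(w{\left(\left(1 + 5\right)^{2} \right)} - 21\right) + x\right) = 3 \left(\left(- \frac{1}{2} - 21\right) + 6084\right) = 3 \left(- \frac{43}{2} + 6084\right) = 3 \cdot \frac{12125}{2} = \frac{36375}{2}$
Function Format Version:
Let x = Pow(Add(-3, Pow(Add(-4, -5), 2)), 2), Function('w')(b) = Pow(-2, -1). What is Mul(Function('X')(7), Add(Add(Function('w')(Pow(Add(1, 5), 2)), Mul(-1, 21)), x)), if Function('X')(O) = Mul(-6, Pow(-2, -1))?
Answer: Rational(36375, 2) ≈ 18188.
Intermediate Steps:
Function('X')(O) = 3 (Function('X')(O) = Mul(-6, Rational(-1, 2)) = 3)
Function('w')(b) = Rational(-1, 2)
x = 6084 (x = Pow(Add(-3, Pow(-9, 2)), 2) = Pow(Add(-3, 81), 2) = Pow(78, 2) = 6084)
Mul(Function('X')(7), Add(Add(Function('w')(Pow(Add(1, 5), 2)), Mul(-1, 21)), x)) = Mul(3, Add(Add(Rational(-1, 2), Mul(-1, 21)), 6084)) = Mul(3, Add(Add(Rational(-1, 2), -21), 6084)) = Mul(3, Add(Rational(-43, 2), 6084)) = Mul(3, Rational(12125, 2)) = Rational(36375, 2)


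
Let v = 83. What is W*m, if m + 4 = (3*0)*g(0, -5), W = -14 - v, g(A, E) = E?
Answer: 388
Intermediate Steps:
W = -97 (W = -14 - 1*83 = -14 - 83 = -97)
m = -4 (m = -4 + (3*0)*(-5) = -4 + 0*(-5) = -4 + 0 = -4)
W*m = -97*(-4) = 388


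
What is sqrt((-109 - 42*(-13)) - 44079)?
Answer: I*sqrt(43642) ≈ 208.91*I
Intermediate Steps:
sqrt((-109 - 42*(-13)) - 44079) = sqrt((-109 + 546) - 44079) = sqrt(437 - 44079) = sqrt(-43642) = I*sqrt(43642)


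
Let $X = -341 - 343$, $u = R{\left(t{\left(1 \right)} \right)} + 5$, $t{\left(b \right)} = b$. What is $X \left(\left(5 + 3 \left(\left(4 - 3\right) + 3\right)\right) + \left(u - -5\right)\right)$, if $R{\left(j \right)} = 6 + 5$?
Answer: $-25992$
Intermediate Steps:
$R{\left(j \right)} = 11$
$u = 16$ ($u = 11 + 5 = 16$)
$X = -684$
$X \left(\left(5 + 3 \left(\left(4 - 3\right) + 3\right)\right) + \left(u - -5\right)\right) = - 684 \left(\left(5 + 3 \left(\left(4 - 3\right) + 3\right)\right) + \left(16 - -5\right)\right) = - 684 \left(\left(5 + 3 \left(1 + 3\right)\right) + \left(16 + 5\right)\right) = - 684 \left(\left(5 + 3 \cdot 4\right) + 21\right) = - 684 \left(\left(5 + 12\right) + 21\right) = - 684 \left(17 + 21\right) = \left(-684\right) 38 = -25992$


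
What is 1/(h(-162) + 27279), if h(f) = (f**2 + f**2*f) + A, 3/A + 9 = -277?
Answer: -286/1200629433 ≈ -2.3821e-7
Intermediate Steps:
A = -3/286 (A = 3/(-9 - 277) = 3/(-286) = 3*(-1/286) = -3/286 ≈ -0.010490)
h(f) = -3/286 + f**2 + f**3 (h(f) = (f**2 + f**2*f) - 3/286 = (f**2 + f**3) - 3/286 = -3/286 + f**2 + f**3)
1/(h(-162) + 27279) = 1/((-3/286 + (-162)**2 + (-162)**3) + 27279) = 1/((-3/286 + 26244 - 4251528) + 27279) = 1/(-1208431227/286 + 27279) = 1/(-1200629433/286) = -286/1200629433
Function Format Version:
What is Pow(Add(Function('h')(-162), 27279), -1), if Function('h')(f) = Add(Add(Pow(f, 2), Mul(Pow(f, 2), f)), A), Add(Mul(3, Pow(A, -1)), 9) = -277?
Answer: Rational(-286, 1200629433) ≈ -2.3821e-7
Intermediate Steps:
A = Rational(-3, 286) (A = Mul(3, Pow(Add(-9, -277), -1)) = Mul(3, Pow(-286, -1)) = Mul(3, Rational(-1, 286)) = Rational(-3, 286) ≈ -0.010490)
Function('h')(f) = Add(Rational(-3, 286), Pow(f, 2), Pow(f, 3)) (Function('h')(f) = Add(Add(Pow(f, 2), Mul(Pow(f, 2), f)), Rational(-3, 286)) = Add(Add(Pow(f, 2), Pow(f, 3)), Rational(-3, 286)) = Add(Rational(-3, 286), Pow(f, 2), Pow(f, 3)))
Pow(Add(Function('h')(-162), 27279), -1) = Pow(Add(Add(Rational(-3, 286), Pow(-162, 2), Pow(-162, 3)), 27279), -1) = Pow(Add(Add(Rational(-3, 286), 26244, -4251528), 27279), -1) = Pow(Add(Rational(-1208431227, 286), 27279), -1) = Pow(Rational(-1200629433, 286), -1) = Rational(-286, 1200629433)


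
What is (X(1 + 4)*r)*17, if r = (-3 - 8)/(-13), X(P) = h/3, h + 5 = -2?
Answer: -1309/39 ≈ -33.564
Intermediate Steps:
h = -7 (h = -5 - 2 = -7)
X(P) = -7/3
r = 11/13 (r = -11*(-1/13) = 11/13 ≈ 0.84615)
(X(1 + 4)*r)*17 = -7/3*11/13*17 = -77/39*17 = -1309/39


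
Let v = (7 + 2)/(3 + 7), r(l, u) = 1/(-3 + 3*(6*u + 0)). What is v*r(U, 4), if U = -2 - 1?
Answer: 3/230 ≈ 0.013043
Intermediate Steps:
U = -3
r(l, u) = 1/(-3 + 18*u) (r(l, u) = 1/(-3 + 3*(6*u)) = 1/(-3 + 18*u))
v = 9/10 ≈ 0.90000
v*r(U, 4) = 9*(1/(3*(-1 + 6*4)))/10 = 9*(1/(3*(-1 + 24)))/10 = 9*((⅓)/23)/10 = 9*((⅓)*(1/23))/10 = (9/10)*(1/69) = 3/230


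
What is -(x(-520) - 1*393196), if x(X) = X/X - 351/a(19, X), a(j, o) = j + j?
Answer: 14941761/38 ≈ 3.9320e+5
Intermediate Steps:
a(j, o) = 2*j
x(X) = -313/38 (x(X) = X/X - 351/(2*19) = 1 - 351/38 = -313/38)
-(x(-520) - 1*393196) = -(-313/38 - 1*393196) = -(-313/38 - 393196) = -1*(-14941761/38) = 14941761/38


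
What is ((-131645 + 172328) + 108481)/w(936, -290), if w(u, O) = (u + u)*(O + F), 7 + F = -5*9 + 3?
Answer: -37291/158652 ≈ -0.23505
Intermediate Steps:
F = -49 (F = -7 + (-5*9 + 3) = -7 + (-45 + 3) = -7 - 42 = -49)
w(u, O) = 2*u*(-49 + O) (w(u, O) = (u + u)*(O - 49) = (2*u)*(-49 + O) = 2*u*(-49 + O))
((-131645 + 172328) + 108481)/w(936, -290) = ((-131645 + 172328) + 108481)/((2*936*(-49 - 290))) = (40683 + 108481)/((2*936*(-339))) = 149164/(-634608) = 149164*(-1/634608) = -37291/158652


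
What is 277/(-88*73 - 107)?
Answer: -277/6531 ≈ -0.042413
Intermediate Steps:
277/(-88*73 - 107) = 277/(-6424 - 107) = 277/(-6531) = 277*(-1/6531) = -277/6531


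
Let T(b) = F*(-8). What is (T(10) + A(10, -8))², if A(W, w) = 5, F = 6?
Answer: 1849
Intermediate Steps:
T(b) = -48 (T(b) = 6*(-8) = -48)
(T(10) + A(10, -8))² = (-48 + 5)² = (-43)² = 1849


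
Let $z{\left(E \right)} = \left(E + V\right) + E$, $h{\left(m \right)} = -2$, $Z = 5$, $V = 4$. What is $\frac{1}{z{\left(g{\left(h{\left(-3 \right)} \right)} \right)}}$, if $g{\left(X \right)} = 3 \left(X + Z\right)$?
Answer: $\frac{1}{22} \approx 0.045455$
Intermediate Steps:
$g{\left(X \right)} = 15 + 3 X$ ($g{\left(X \right)} = 3 \left(X + 5\right) = 3 \left(5 + X\right) = 15 + 3 X$)
$z{\left(E \right)} = 4 + 2 E$ ($z{\left(E \right)} = \left(E + 4\right) + E = \left(4 + E\right) + E = 4 + 2 E$)
$\frac{1}{z{\left(g{\left(h{\left(-3 \right)} \right)} \right)}} = \frac{1}{4 + 2 \left(15 + 3 \left(-2\right)\right)} = \frac{1}{4 + 2 \left(15 - 6\right)} = \frac{1}{4 + 2 \cdot 9} = \frac{1}{4 + 18} = \frac{1}{22}$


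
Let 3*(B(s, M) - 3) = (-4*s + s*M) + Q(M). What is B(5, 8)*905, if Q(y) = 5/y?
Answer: 71495/8 ≈ 8936.9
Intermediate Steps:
B(s, M) = 3 - 4*s/3 + 5/(3*M) + M*s/3 (B(s, M) = 3 + ((-4*s + s*M) + 5/M)/3 = 3 + ((-4*s + M*s) + 5/M)/3 = 3 + (-4*s + 5/M + M*s)/3 = 3 + (-4*s/3 + 5/(3*M) + M*s/3) = 3 - 4*s/3 + 5/(3*M) + M*s/3)
B(5, 8)*905 = ((1/3)*(5 + 8*(9 - 4*5 + 8*5))/8)*905 = ((1/3)*(1/8)*(5 + 8*(9 - 20 + 40)))*905 = ((1/3)*(1/8)*(5 + 8*29))*905 = ((1/3)*(1/8)*(5 + 232))*905 = ((1/3)*(1/8)*237)*905 = (79/8)*905 = 71495/8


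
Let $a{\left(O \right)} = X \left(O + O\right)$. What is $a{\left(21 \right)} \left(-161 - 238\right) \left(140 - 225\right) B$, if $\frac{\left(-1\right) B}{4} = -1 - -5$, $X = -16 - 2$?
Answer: $410235840$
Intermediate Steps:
$X = -18$ ($X = -16 - 2 = -18$)
$a{\left(O \right)} = - 36 O$ ($a{\left(O \right)} = - 18 \left(O + O\right) = - 18 \cdot 2 O = - 36 O$)
$B = -16$ ($B = - 4 \left(-1 - -5\right) = - 4 \left(-1 + 5\right) = \left(-4\right) 4 = -16$)
$a{\left(21 \right)} \left(-161 - 238\right) \left(140 - 225\right) B = \left(-36\right) 21 \left(-161 - 238\right) \left(140 - 225\right) \left(-16\right) = - 756 \left(-399\right) \left(-85\right) \left(-16\right) = - 756 \cdot 33915 \left(-16\right) = \left(-756\right) \left(-542640\right) = 410235840$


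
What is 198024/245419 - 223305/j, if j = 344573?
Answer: 13430433957/84564761087 ≈ 0.15882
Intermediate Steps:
198024/245419 - 223305/j = 198024/245419 - 223305/344573 = 13430433957/84564761087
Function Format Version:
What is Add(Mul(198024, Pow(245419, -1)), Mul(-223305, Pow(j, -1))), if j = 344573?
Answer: Rational(13430433957, 84564761087) ≈ 0.15882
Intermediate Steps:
Add(Mul(198024, Pow(245419, -1)), Mul(-223305, Pow(j, -1))) = Add(Mul(198024, Pow(245419, -1)), Mul(-223305, Pow(344573, -1))) = Add(Mul(198024, Rational(1, 245419)), Mul(-223305, Rational(1, 344573))) = Add(Rational(198024, 245419), Rational(-223305, 344573)) = Rational(13430433957, 84564761087)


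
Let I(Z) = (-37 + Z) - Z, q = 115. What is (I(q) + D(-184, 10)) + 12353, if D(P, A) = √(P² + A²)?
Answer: 12316 + 2*√8489 ≈ 12500.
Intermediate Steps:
I(Z) = -37
D(P, A) = √(A² + P²)
(I(q) + D(-184, 10)) + 12353 = (-37 + √(10² + (-184)²)) + 12353 = (-37 + √(100 + 33856)) + 12353 = (-37 + √33956) + 12353 = (-37 + 2*√8489) + 12353 = 12316 + 2*√8489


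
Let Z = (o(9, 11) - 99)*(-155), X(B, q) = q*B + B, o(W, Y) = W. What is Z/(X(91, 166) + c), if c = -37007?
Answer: -465/727 ≈ -0.63962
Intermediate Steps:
X(B, q) = B + B*q (X(B, q) = B*q + B = B + B*q)
Z = 13950 (Z = (9 - 99)*(-155) = -90*(-155) = 13950)
Z/(X(91, 166) + c) = 13950/(91*(1 + 166) - 37007) = 13950/(91*167 - 37007) = 13950/(15197 - 37007) = 13950/(-21810) = 13950*(-1/21810) = -465/727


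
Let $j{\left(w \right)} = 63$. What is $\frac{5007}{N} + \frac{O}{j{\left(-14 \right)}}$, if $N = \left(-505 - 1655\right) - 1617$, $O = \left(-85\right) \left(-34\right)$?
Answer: $\frac{3533363}{79317} \approx 44.547$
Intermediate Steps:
$O = 2890$
$N = -3777$ ($N = -2160 - 1617 = -3777$)
$\frac{5007}{N} + \frac{O}{j{\left(-14 \right)}} = \frac{5007}{-3777} + \frac{2890}{63} = 5007 \left(- \frac{1}{3777}\right) + 2890 \cdot \frac{1}{63} = - \frac{1669}{1259} + \frac{2890}{63} = \frac{3533363}{79317}$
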